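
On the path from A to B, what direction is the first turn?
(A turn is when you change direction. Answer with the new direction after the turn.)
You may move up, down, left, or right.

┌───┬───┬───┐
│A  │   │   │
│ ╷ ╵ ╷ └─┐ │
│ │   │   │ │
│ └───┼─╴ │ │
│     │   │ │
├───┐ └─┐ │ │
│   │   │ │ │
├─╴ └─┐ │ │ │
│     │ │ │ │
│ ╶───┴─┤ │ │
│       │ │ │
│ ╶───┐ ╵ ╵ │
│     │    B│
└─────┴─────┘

Directions: right, down, right, up, right, down, right, down, down, down, down, down, right
First turn direction: down

Solution:

┌───┬───┬───┐
│A ↓│↱ ↓│   │
│ ╷ ╵ ╷ └─┐ │
│ │↳ ↑│↳ ↓│ │
│ └───┼─╴ │ │
│     │  ↓│ │
├───┐ └─┐ │ │
│   │   │↓│ │
├─╴ └─┐ │ │ │
│     │ │↓│ │
│ ╶───┴─┤ │ │
│       │↓│ │
│ ╶───┐ ╵ ╵ │
│     │  ↳ B│
└─────┴─────┘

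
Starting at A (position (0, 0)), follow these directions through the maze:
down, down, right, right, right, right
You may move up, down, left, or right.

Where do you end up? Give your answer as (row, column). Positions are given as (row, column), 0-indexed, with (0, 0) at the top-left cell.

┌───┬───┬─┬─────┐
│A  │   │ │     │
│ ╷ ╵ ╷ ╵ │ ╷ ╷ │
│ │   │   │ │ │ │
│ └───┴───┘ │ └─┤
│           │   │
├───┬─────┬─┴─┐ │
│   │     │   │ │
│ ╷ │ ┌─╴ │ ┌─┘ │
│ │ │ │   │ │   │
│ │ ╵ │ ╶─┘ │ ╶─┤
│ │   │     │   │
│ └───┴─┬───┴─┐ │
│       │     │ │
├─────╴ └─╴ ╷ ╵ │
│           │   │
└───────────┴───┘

Following directions step by step:
Start: (0, 0)
  down: (0, 0) → (1, 0)
  down: (1, 0) → (2, 0)
  right: (2, 0) → (2, 1)
  right: (2, 1) → (2, 2)
  right: (2, 2) → (2, 3)
  right: (2, 3) → (2, 4)
Final position: (2, 4)

Path taken:

┌───┬───┬─┬─────┐
│A  │   │ │     │
│ ╷ ╵ ╷ ╵ │ ╷ ╷ │
│↓│   │   │ │ │ │
│ └───┴───┘ │ └─┤
│↳ → → → B  │   │
├───┬─────┬─┴─┐ │
│   │     │   │ │
│ ╷ │ ┌─╴ │ ┌─┘ │
│ │ │ │   │ │   │
│ │ ╵ │ ╶─┘ │ ╶─┤
│ │   │     │   │
│ └───┴─┬───┴─┐ │
│       │     │ │
├─────╴ └─╴ ╷ ╵ │
│           │   │
└───────────┴───┘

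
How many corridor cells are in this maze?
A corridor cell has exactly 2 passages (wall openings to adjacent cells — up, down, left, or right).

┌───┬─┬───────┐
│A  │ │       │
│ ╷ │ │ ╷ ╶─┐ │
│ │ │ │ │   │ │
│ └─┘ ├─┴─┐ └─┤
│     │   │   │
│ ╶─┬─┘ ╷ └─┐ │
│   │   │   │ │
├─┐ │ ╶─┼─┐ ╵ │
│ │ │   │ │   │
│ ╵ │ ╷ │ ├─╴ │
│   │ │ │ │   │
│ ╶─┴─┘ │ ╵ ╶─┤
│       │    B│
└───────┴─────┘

Counting cells with exactly 2 passages:
Total corridor cells: 35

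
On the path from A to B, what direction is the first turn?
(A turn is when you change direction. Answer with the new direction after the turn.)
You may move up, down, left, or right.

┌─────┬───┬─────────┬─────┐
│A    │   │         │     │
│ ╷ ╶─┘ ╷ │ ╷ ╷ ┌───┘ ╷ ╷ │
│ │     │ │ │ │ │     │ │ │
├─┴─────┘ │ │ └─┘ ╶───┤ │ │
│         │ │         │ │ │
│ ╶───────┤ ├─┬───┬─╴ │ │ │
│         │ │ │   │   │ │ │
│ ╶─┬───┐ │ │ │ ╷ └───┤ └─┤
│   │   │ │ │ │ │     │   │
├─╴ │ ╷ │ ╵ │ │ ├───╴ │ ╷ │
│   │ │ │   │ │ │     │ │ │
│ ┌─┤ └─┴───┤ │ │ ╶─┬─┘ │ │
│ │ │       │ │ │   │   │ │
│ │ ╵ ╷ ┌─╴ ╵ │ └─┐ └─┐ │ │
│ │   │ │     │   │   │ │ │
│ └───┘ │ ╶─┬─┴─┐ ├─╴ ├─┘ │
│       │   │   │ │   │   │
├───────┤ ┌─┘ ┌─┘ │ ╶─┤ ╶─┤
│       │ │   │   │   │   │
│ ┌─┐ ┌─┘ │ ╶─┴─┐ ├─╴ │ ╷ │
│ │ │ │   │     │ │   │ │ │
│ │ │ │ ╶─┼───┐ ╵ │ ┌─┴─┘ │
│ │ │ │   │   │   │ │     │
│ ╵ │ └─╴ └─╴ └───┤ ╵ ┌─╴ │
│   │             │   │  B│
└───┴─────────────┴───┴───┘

Directions: right, down, right, right, up, right, down, down, left, left, left, left, down, right, right, right, right, down, down, right, up, up, up, up, up, right, down, down, right, right, up, right, right, up, right, down, down, down, down, right, down, down, down, down, left, down, right, down, down, down
First turn direction: down

Solution:

┌─────┬───┬─────────┬─────┐
│A ↓  │↱ ↓│↱ ↓      │↱ ↓  │
│ ╷ ╶─┘ ╷ │ ╷ ╷ ┌───┘ ╷ ╷ │
│ │↳ → ↑│↓│↑│↓│ │↱ → ↑│↓│ │
├─┴─────┘ │ │ └─┘ ╶───┤ │ │
│↓ ← ← ← ↲│↑│↳ → ↑    │↓│ │
│ ╶───────┤ ├─┬───┬─╴ │ │ │
│↳ → → → ↓│↑│ │   │   │↓│ │
│ ╶─┬───┐ │ │ │ ╷ └───┤ └─┤
│   │   │↓│↑│ │ │     │↳ ↓│
├─╴ │ ╷ │ ╵ │ │ ├───╴ │ ╷ │
│   │ │ │↳ ↑│ │ │     │ │↓│
│ ┌─┤ └─┴───┤ │ │ ╶─┬─┘ │ │
│ │ │       │ │ │   │   │↓│
│ │ ╵ ╷ ┌─╴ ╵ │ └─┐ └─┐ │ │
│ │   │ │     │   │   │ │↓│
│ └───┘ │ ╶─┬─┴─┐ ├─╴ ├─┘ │
│       │   │   │ │   │↓ ↲│
├───────┤ ┌─┘ ┌─┘ │ ╶─┤ ╶─┤
│       │ │   │   │   │↳ ↓│
│ ┌─┐ ┌─┘ │ ╶─┴─┐ ├─╴ │ ╷ │
│ │ │ │   │     │ │   │ │↓│
│ │ │ │ ╶─┼───┐ ╵ │ ┌─┴─┘ │
│ │ │ │   │   │   │ │    ↓│
│ ╵ │ └─╴ └─╴ └───┤ ╵ ┌─╴ │
│   │             │   │  B│
└───┴─────────────┴───┴───┘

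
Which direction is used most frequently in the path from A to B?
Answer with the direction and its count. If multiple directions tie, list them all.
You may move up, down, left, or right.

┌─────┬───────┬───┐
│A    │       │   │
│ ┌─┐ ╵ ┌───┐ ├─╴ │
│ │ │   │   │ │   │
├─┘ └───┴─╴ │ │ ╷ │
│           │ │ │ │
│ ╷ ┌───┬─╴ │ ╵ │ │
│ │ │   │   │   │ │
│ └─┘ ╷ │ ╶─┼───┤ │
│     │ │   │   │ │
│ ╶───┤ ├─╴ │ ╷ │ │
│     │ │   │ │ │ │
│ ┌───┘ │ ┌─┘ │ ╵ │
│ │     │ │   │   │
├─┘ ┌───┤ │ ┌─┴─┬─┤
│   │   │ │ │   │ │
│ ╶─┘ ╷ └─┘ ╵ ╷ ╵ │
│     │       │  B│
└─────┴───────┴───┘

Directions: right, right, down, right, up, right, right, right, down, down, down, right, up, up, right, down, down, down, down, down, left, up, up, left, down, down, left, down, down, right, up, right, down, right
Counts: {'right': 11, 'down': 14, 'up': 6, 'left': 3}
Most common: down (14 times)

Solution:

┌─────┬───────┬───┐
│A → ↓│↱ → → ↓│   │
│ ┌─┐ ╵ ┌───┐ ├─╴ │
│ │ │↳ ↑│   │↓│↱ ↓│
├─┘ └───┴─╴ │ │ ╷ │
│           │↓│↑│↓│
│ ╷ ┌───┬─╴ │ ╵ │ │
│ │ │   │   │↳ ↑│↓│
│ └─┘ ╷ │ ╶─┼───┤ │
│     │ │   │↓ ↰│↓│
│ ╶───┤ ├─╴ │ ╷ │ │
│     │ │   │↓│↑│↓│
│ ┌───┘ │ ┌─┘ │ ╵ │
│ │     │ │↓ ↲│↑ ↲│
├─┘ ┌───┤ │ ┌─┴─┬─┤
│   │   │ │↓│↱ ↓│ │
│ ╶─┘ ╷ └─┘ ╵ ╷ ╵ │
│     │    ↳ ↑│↳ B│
└─────┴───────┴───┘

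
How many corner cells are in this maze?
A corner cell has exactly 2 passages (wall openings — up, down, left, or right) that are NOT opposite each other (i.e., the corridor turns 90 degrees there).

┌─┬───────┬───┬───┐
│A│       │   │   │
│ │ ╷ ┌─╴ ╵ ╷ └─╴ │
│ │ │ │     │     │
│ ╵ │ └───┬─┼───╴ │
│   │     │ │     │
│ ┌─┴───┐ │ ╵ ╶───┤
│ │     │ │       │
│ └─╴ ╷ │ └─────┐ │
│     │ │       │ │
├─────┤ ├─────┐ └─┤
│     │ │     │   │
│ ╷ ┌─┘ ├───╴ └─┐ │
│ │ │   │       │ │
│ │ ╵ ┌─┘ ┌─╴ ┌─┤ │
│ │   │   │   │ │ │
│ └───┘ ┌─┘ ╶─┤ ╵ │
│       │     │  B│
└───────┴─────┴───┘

Counting corner cells (2 non-opposite passages):
Total corners: 36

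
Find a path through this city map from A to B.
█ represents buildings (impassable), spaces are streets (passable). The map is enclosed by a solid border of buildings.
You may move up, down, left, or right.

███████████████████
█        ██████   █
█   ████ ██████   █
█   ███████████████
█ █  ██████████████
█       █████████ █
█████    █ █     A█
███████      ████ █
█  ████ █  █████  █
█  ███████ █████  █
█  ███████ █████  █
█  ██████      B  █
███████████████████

Finding the shortest path from A to B:
Movement: cardinal only
Path length: 7 steps
Directions: down → down → down → down → down → left → left

Solution:

███████████████████
█        ██████   █
█   ████ ██████   █
█   ███████████████
█ █  ██████████████
█       █████████ █
█████    █ █     A█
███████      ████↓█
█  ████ █  █████ ↓█
█  ███████ █████ ↓█
█  ███████ █████ ↓█
█  ██████      B←↲█
███████████████████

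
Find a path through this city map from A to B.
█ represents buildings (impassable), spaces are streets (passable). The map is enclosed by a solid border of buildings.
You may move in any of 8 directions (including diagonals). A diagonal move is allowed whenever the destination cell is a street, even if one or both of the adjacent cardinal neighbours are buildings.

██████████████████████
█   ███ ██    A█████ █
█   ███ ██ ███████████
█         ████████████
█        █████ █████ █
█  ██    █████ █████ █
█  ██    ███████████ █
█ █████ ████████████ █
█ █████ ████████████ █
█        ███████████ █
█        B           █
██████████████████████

Finding the shortest path from A to B:
Movement: 8-directional
Path length: 12 steps
Directions: left → left → left → down-left → down-left → down-left → down → down → down-left → down → down-right → down-right

Solution:

██████████████████████
█   ███ ██ ↙←←A█████ █
█   ███ ██↙███████████
█        ↙████████████
█       ↓█████ █████ █
█  ██   ↓█████ █████ █
█  ██   ↙███████████ █
█ █████↓████████████ █
█ █████↘████████████ █
█       ↘███████████ █
█        B           █
██████████████████████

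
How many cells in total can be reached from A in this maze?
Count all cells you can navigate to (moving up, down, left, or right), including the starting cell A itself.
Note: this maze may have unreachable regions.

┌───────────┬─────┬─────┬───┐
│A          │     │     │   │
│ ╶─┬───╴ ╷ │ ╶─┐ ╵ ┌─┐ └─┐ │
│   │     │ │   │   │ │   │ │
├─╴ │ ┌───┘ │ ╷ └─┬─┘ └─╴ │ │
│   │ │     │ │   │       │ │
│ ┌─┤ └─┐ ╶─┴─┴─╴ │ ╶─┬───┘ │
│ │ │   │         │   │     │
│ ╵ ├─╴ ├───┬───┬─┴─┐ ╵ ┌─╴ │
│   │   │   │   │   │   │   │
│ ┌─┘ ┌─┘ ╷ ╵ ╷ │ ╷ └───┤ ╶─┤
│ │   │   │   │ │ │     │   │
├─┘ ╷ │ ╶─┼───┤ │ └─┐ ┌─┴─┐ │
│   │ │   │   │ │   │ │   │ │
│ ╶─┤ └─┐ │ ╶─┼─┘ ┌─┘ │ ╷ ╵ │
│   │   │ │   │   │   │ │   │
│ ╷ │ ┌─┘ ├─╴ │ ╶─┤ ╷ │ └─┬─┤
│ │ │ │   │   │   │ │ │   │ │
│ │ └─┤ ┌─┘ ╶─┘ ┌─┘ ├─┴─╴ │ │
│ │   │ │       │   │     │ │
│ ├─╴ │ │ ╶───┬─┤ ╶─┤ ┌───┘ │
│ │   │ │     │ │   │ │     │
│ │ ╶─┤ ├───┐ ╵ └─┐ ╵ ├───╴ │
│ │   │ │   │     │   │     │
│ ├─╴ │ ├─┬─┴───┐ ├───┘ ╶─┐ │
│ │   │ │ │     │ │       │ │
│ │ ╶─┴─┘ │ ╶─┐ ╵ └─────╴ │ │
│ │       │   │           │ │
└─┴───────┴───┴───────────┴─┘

Using BFS/flood-fill to find all reachable cells from A:
Maze size: 14 × 14 = 196 total cells
21 cell(s) are walled off and cannot be reached from A.
Reachable cells: 175

Reachable region (· marks reachable cells):

┌───────────┬─────┬─────┬───┐
│A · · · · ·│· · ·│· · ·│· ·│
│ ╶─┬───╴ ╷ │ ╶─┐ ╵ ┌─┐ └─┐ │
│· ·│· · ·│·│· ·│· ·│·│· ·│·│
├─╴ │ ┌───┘ │ ╷ └─┬─┘ └─╴ │ │
│· ·│·│· · ·│·│· ·│· · · ·│·│
│ ┌─┤ └─┐ ╶─┴─┴─╴ │ ╶─┬───┘ │
│·│·│· ·│· · · · ·│· ·│· · ·│
│ ╵ ├─╴ ├───┬───┬─┴─┐ ╵ ┌─╴ │
│· ·│· ·│   │   │· ·│· ·│· ·│
│ ┌─┘ ┌─┘ ╷ ╵ ╷ │ ╷ └───┤ ╶─┤
│·│· ·│   │   │ │·│· · ·│· ·│
├─┘ ╷ │ ╶─┼───┤ │ └─┐ ┌─┴─┐ │
│· ·│·│   │· ·│ │· ·│·│· ·│·│
│ ╶─┤ └─┐ │ ╶─┼─┘ ┌─┘ │ ╷ ╵ │
│· ·│· ·│ │· ·│· ·│· ·│·│· ·│
│ ╷ │ ┌─┘ ├─╴ │ ╶─┤ ╷ │ └─┬─┤
│·│·│·│   │· ·│· ·│·│·│· ·│·│
│ │ └─┤ ┌─┘ ╶─┘ ┌─┘ ├─┴─╴ │ │
│·│· ·│ │· · · ·│· ·│· · ·│·│
│ ├─╴ │ │ ╶───┬─┤ ╶─┤ ┌───┘ │
│·│· ·│ │· · ·│·│· ·│·│· · ·│
│ │ ╶─┤ ├───┐ ╵ └─┐ ╵ ├───╴ │
│·│· ·│ │   │· · ·│· ·│· · ·│
│ ├─╴ │ ├─┬─┴───┐ ├───┘ ╶─┐ │
│·│· ·│ │·│· · ·│·│· · · ·│·│
│ │ ╶─┴─┘ │ ╶─┐ ╵ └─────╴ │ │
│·│· · · ·│· ·│· · · · · ·│·│
└─┴───────┴───┴───────────┴─┘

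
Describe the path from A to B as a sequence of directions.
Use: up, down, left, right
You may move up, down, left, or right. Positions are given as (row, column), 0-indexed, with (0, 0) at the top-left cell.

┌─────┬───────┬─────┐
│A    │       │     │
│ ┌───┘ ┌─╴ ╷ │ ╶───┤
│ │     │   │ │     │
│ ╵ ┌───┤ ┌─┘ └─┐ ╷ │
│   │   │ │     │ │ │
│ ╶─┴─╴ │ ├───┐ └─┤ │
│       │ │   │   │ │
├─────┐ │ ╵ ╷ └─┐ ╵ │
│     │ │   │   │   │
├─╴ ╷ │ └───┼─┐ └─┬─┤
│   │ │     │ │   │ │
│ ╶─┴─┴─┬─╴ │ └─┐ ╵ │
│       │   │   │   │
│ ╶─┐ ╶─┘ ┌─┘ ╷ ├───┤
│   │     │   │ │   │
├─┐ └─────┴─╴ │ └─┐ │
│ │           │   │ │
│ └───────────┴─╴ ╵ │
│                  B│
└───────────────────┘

Finding the path and converting it to directions:
Path through cells: (0,0) → (1,0) → (2,0) → (3,0) → (3,1) → (3,2) → (3,3) → (4,3) → (5,3) → (5,4) → (5,5) → (6,5) → (6,4) → (7,4) → (7,3) → (7,2) → (6,2) → (6,1) → (6,0) → (7,0) → (7,1) → (8,1) → (8,2) → (8,3) → (8,4) → (8,5) → (8,6) → (7,6) → (6,6) → (6,7) → (7,7) → (8,7) → (8,8) → (9,8) → (9,9)
Directions: down, down, down, right, right, right, down, down, right, right, down, left, down, left, left, up, left, left, down, right, down, right, right, right, right, right, up, up, right, down, down, right, down, right

Solution:

┌─────┬───────┬─────┐
│A    │       │     │
│ ┌───┘ ┌─╴ ╷ │ ╶───┤
│↓│     │   │ │     │
│ ╵ ┌───┤ ┌─┘ └─┐ ╷ │
│↓  │   │ │     │ │ │
│ ╶─┴─╴ │ ├───┐ └─┤ │
│↳ → → ↓│ │   │   │ │
├─────┐ │ ╵ ╷ └─┐ ╵ │
│     │↓│   │   │   │
├─╴ ╷ │ └───┼─┐ └─┬─┤
│   │ │↳ → ↓│ │   │ │
│ ╶─┴─┴─┬─╴ │ └─┐ ╵ │
│↓ ← ↰  │↓ ↲│↱ ↓│   │
│ ╶─┐ ╶─┘ ┌─┘ ╷ ├───┤
│↳ ↓│↑ ← ↲│  ↑│↓│   │
├─┐ └─────┴─╴ │ └─┐ │
│ │↳ → → → → ↑│↳ ↓│ │
│ └───────────┴─╴ ╵ │
│                ↳ B│
└───────────────────┘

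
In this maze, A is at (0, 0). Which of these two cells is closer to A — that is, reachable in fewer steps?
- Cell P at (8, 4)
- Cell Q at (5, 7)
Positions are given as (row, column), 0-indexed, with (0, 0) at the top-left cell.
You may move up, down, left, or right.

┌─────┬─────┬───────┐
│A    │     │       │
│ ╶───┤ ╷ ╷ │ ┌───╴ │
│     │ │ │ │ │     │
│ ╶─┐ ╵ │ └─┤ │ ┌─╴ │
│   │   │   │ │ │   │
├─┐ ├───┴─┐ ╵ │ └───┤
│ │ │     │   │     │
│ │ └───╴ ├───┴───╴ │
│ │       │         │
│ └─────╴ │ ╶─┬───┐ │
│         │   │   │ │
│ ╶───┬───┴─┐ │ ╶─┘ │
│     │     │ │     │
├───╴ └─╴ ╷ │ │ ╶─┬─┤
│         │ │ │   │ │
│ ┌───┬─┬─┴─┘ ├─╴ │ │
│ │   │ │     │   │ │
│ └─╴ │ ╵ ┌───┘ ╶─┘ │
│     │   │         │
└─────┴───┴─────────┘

Shortest path A → P at (8, 4): 38 steps
Shortest path A → Q at (5, 7): 32 steps

Q is closer (32 steps vs 38 steps).

Path to P:

┌─────┬─────┬───────┐
│A    │↱ ↓  │↱ → → ↓│
│ ╶───┤ ╷ ╷ │ ┌───╴ │
│↳ → ↓│↑│↓│ │↑│↓ ← ↲│
│ ╶─┐ ╵ │ └─┤ │ ┌─╴ │
│   │↳ ↑│↳ ↓│↑│↓│   │
├─┐ ├───┴─┐ ╵ │ └───┤
│ │ │     │↳ ↑│↳ → ↓│
│ │ └───╴ ├───┴───╴ │
│ │       │↓ ← ← ← ↲│
│ └─────╴ │ ╶─┬───┐ │
│         │↳ ↓│   │ │
│ ╶───┬───┴─┐ │ ╶─┘ │
│     │     │↓│     │
├───╴ └─╴ ╷ │ │ ╶─┬─┤
│         │ │↓│   │ │
│ ┌───┬─┬─┴─┘ ├─╴ │ │
│ │   │ │P ← ↲│   │ │
│ └─╴ │ ╵ ┌───┘ ╶─┘ │
│     │   │         │
└─────┴───┴─────────┘

Path to Q:

┌─────┬─────┬───────┐
│A    │↱ ↓  │↱ → → ↓│
│ ╶───┤ ╷ ╷ │ ┌───╴ │
│↳ → ↓│↑│↓│ │↑│↓ ← ↲│
│ ╶─┐ ╵ │ └─┤ │ ┌─╴ │
│   │↳ ↑│↳ ↓│↑│↓│   │
├─┐ ├───┴─┐ ╵ │ └───┤
│ │ │     │↳ ↑│↳ → ↓│
│ │ └───╴ ├───┴───╴ │
│ │       │        ↓│
│ └─────╴ │ ╶─┬───┐ │
│         │   │Q  │↓│
│ ╶───┬───┴─┐ │ ╶─┘ │
│     │     │ │↑ ← ↲│
├───╴ └─╴ ╷ │ │ ╶─┬─┤
│         │ │ │   │ │
│ ┌───┬─┬─┴─┘ ├─╴ │ │
│ │   │ │     │   │ │
│ └─╴ │ ╵ ┌───┘ ╶─┘ │
│     │   │         │
└─────┴───┴─────────┘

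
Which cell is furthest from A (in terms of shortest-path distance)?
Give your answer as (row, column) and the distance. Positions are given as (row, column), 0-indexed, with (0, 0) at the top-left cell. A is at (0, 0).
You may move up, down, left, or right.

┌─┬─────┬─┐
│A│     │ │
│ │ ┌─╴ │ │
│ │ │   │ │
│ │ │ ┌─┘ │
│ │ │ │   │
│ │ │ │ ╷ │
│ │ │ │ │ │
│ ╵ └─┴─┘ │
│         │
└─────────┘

Computing BFS distances from A to all cells:
Furthest cell: (3, 2)
Distance: 15 steps

Path from A to the furthest cell:

┌─┬─────┬─┐
│A│↱ → ↓│ │
│ │ ┌─╴ │ │
│↓│↑│↓ ↲│ │
│ │ │ ┌─┘ │
│↓│↑│↓│   │
│ │ │ │ ╷ │
│↓│↑│B│ │ │
│ ╵ └─┴─┘ │
│↳ ↑      │
└─────────┘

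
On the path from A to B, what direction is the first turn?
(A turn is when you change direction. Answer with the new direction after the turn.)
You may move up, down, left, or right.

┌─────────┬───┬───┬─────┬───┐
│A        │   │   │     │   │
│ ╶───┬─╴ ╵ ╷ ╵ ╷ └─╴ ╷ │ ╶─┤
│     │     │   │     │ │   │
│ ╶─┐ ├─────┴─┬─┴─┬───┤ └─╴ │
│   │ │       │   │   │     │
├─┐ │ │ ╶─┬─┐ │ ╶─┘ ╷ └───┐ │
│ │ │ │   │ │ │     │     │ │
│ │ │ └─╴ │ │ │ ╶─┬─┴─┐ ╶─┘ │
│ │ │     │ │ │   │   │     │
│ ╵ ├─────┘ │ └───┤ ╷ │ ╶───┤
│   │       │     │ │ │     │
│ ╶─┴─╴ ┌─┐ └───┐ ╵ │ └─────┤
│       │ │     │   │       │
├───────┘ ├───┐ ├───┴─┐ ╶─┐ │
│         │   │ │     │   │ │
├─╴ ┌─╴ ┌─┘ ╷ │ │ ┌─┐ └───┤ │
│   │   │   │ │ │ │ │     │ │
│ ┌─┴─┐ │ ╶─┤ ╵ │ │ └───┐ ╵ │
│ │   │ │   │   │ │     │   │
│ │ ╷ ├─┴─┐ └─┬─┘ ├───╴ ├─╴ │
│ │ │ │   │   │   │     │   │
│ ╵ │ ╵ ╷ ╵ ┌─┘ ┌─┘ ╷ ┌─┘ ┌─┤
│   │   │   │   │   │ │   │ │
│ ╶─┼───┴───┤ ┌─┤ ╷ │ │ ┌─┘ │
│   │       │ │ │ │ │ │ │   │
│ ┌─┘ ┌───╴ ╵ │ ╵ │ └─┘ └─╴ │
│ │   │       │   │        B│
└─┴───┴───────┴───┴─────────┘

Directions: down, right, right, down, down, down, right, right, up, left, up, right, right, right, down, down, down, right, right, down, right, up, up, right, down, down, right, right, right, down, down, down, down, left, down, left, down, down, right, right
First turn direction: right

Solution:

┌─────────┬───┬───┬─────┬───┐
│A        │   │   │     │   │
│ ╶───┬─╴ ╵ ╷ ╵ ╷ └─╴ ╷ │ ╶─┤
│↳ → ↓│     │   │     │ │   │
│ ╶─┐ ├─────┴─┬─┴─┬───┤ └─╴ │
│   │↓│↱ → → ↓│   │   │     │
├─┐ │ │ ╶─┬─┐ │ ╶─┘ ╷ └───┐ │
│ │ │↓│↑ ↰│ │↓│     │     │ │
│ │ │ └─╴ │ │ │ ╶─┬─┴─┐ ╶─┘ │
│ │ │↳ → ↑│ │↓│   │↱ ↓│     │
│ ╵ ├─────┘ │ └───┤ ╷ │ ╶───┤
│   │       │↳ → ↓│↑│↓│     │
│ ╶─┴─╴ ┌─┐ └───┐ ╵ │ └─────┤
│       │ │     │↳ ↑│↳ → → ↓│
├───────┘ ├───┐ ├───┴─┐ ╶─┐ │
│         │   │ │     │   │↓│
├─╴ ┌─╴ ┌─┘ ╷ │ │ ┌─┐ └───┤ │
│   │   │   │ │ │ │ │     │↓│
│ ┌─┴─┐ │ ╶─┤ ╵ │ │ └───┐ ╵ │
│ │   │ │   │   │ │     │  ↓│
│ │ ╷ ├─┴─┐ └─┬─┘ ├───╴ ├─╴ │
│ │ │ │   │   │   │     │↓ ↲│
│ ╵ │ ╵ ╷ ╵ ┌─┘ ┌─┘ ╷ ┌─┘ ┌─┤
│   │   │   │   │   │ │↓ ↲│ │
│ ╶─┼───┴───┤ ┌─┤ ╷ │ │ ┌─┘ │
│   │       │ │ │ │ │ │↓│   │
│ ┌─┘ ┌───╴ ╵ │ ╵ │ └─┘ └─╴ │
│ │   │       │   │    ↳ → B│
└─┴───┴───────┴───┴─────────┘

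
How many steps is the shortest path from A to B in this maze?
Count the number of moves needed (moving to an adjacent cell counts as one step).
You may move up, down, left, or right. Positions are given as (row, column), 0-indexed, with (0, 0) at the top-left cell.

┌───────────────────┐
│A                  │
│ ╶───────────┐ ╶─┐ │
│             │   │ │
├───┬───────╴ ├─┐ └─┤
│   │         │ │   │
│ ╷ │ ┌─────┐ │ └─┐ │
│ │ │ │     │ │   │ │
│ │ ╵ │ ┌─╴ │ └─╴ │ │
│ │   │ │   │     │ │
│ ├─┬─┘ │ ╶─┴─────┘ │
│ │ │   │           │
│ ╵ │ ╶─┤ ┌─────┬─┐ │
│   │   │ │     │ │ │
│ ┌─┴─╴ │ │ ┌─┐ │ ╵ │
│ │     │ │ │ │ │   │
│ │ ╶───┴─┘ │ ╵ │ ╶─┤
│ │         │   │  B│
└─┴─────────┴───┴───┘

Using BFS to find shortest path:
Start: (0, 0), End: (8, 9)
Path found:
(0,0) → (0,1) → (0,2) → (0,3) → (0,4) → (0,5) → (0,6) → (0,7) → (1,7) → (1,8) → (2,8) → (2,9) → (3,9) → (4,9) → (5,9) → (6,9) → (7,9) → (7,8) → (8,8) → (8,9)
Number of steps: 19

Solution:

┌───────────────────┐
│A → → → → → → ↓    │
│ ╶───────────┐ ╶─┐ │
│             │↳ ↓│ │
├───┬───────╴ ├─┐ └─┤
│   │         │ │↳ ↓│
│ ╷ │ ┌─────┐ │ └─┐ │
│ │ │ │     │ │   │↓│
│ │ ╵ │ ┌─╴ │ └─╴ │ │
│ │   │ │   │     │↓│
│ ├─┬─┘ │ ╶─┴─────┘ │
│ │ │   │          ↓│
│ ╵ │ ╶─┤ ┌─────┬─┐ │
│   │   │ │     │ │↓│
│ ┌─┴─╴ │ │ ┌─┐ │ ╵ │
│ │     │ │ │ │ │↓ ↲│
│ │ ╶───┴─┘ │ ╵ │ ╶─┤
│ │         │   │↳ B│
└─┴─────────┴───┴───┘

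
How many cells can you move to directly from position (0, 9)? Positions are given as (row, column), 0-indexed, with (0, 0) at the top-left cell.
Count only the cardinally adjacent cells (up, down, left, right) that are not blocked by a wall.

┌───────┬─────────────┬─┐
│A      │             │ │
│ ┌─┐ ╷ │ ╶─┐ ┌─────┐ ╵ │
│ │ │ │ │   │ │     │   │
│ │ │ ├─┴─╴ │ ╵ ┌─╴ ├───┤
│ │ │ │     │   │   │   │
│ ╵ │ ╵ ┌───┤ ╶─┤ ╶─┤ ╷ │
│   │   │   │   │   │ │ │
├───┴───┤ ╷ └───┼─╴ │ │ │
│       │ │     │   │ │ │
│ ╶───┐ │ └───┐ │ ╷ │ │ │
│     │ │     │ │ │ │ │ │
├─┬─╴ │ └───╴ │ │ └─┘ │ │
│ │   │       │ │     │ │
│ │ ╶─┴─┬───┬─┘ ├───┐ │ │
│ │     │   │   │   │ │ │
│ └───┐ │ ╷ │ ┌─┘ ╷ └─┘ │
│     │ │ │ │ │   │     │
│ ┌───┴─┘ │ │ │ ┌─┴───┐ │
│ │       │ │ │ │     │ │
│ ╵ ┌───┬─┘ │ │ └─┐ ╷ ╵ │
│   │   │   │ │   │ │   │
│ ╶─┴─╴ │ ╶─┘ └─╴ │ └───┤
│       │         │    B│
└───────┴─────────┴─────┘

Checking passable neighbors of (0, 9):
Neighbors: (0, 8), (0, 10)
Count: 2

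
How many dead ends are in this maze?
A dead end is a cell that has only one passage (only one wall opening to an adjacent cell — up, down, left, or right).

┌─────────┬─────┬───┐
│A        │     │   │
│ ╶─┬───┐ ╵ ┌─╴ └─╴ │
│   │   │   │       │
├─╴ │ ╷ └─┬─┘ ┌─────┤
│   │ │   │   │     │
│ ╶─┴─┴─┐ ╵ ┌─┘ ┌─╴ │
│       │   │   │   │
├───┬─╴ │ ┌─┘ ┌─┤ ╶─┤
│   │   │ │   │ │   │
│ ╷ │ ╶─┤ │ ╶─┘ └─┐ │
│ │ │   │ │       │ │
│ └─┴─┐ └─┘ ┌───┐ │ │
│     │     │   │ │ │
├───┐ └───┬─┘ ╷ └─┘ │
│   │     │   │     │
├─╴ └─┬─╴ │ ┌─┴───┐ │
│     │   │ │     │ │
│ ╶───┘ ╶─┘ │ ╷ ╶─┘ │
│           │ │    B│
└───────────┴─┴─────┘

Checking each cell for number of passages:

Dead ends found at positions:
  (0, 8)
  (2, 2)
  (4, 7)
  (5, 1)
  (5, 4)
  (6, 8)
  (7, 0)
  (8, 2)
  (8, 8)
  (9, 6)
Total dead ends: 10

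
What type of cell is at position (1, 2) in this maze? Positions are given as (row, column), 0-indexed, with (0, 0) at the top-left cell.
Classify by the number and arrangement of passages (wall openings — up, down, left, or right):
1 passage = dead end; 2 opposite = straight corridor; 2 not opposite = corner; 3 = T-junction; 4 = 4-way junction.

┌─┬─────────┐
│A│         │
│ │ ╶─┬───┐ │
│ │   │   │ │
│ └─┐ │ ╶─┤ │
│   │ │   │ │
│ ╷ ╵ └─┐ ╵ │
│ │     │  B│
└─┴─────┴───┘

Checking cell at (1, 2):
Number of passages: 2
Cell type: corner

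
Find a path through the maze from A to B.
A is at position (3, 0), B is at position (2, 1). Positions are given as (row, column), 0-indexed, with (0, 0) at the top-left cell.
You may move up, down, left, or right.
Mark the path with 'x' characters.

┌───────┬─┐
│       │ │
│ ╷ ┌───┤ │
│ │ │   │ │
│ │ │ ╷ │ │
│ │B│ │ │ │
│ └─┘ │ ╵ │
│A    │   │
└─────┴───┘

Finding the shortest path from (3, 0) to (2, 1):
Path length: 6 steps
Directions: up → up → up → right → down → down

Solution:

┌───────┬─┐
│x x    │ │
│ ╷ ┌───┤ │
│x│x│   │ │
│ │ │ ╷ │ │
│x│B│ │ │ │
│ └─┘ │ ╵ │
│A    │   │
└─────┴───┘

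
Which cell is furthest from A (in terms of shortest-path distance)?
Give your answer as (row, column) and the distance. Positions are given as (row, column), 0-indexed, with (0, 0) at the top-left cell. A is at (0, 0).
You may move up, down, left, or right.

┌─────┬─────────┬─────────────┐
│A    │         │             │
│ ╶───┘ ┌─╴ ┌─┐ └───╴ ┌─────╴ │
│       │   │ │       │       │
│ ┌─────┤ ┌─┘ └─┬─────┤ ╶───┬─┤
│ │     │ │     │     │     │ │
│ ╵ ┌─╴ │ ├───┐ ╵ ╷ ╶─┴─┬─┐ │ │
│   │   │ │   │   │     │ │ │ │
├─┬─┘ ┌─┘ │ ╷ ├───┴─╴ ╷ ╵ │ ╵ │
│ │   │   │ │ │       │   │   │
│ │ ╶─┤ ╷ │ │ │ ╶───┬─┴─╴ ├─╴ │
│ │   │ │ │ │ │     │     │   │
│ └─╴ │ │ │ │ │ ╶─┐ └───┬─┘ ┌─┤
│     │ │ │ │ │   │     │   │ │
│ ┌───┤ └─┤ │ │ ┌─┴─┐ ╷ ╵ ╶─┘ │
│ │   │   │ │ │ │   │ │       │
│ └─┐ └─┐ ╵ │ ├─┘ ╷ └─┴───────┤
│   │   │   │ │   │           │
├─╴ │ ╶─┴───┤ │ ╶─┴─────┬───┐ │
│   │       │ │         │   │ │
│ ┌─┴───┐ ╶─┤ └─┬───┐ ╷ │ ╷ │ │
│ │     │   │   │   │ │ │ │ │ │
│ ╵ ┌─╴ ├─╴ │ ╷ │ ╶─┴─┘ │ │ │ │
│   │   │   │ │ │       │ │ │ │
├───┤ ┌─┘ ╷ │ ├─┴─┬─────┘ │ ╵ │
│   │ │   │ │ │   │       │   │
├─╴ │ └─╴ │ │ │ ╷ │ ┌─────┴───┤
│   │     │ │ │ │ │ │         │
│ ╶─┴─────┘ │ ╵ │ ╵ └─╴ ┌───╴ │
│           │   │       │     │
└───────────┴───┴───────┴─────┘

Computing BFS distances from A to all cells:
Furthest cell: (10, 9)
Distance: 81 steps

Path from A to the furthest cell:

┌─────┬─────────┬─────────────┐
│A    │↱ → ↓    │             │
│ ╶───┘ ┌─╴ ┌─┐ └───╴ ┌─────╴ │
│↳ → → ↑│↓ ↲│ │       │       │
│ ┌─────┤ ┌─┘ └─┬─────┤ ╶───┬─┤
│ │     │↓│     │     │     │ │
│ ╵ ┌─╴ │ ├───┐ ╵ ╷ ╶─┴─┬─┐ │ │
│   │   │↓│↱ ↓│   │     │ │ │ │
├─┬─┘ ┌─┘ │ ╷ ├───┴─╴ ╷ ╵ │ ╵ │
│ │   │↓ ↲│↑│↓│       │   │   │
│ │ ╶─┤ ╷ │ │ │ ╶───┬─┴─╴ ├─╴ │
│ │   │↓│ │↑│↓│     │     │   │
│ └─╴ │ │ │ │ │ ╶─┐ └───┬─┘ ┌─┤
│     │↓│ │↑│↓│   │     │   │ │
│ ┌───┤ └─┤ │ │ ┌─┴─┐ ╷ ╵ ╶─┘ │
│ │   │↳ ↓│↑│↓│ │↓ ↰│ │       │
│ └─┐ └─┐ ╵ │ ├─┘ ╷ └─┴───────┤
│   │   │↳ ↑│↓│↓ ↲│↑ ← ← ← ← ↰│
├─╴ │ ╶─┴───┤ │ ╶─┴─────┬───┐ │
│   │       │↓│↳ → → → ↓│↱ ↓│↑│
│ ┌─┴───┐ ╶─┤ └─┬───┐ ╷ │ ╷ │ │
│ │     │   │↓  │↱ B│ │↓│↑│↓│↑│
│ ╵ ┌─╴ ├─╴ │ ╷ │ ╶─┴─┘ │ │ │ │
│   │   │   │↓│ │↑ ← ← ↲│↑│↓│↑│
├───┤ ┌─┘ ╷ │ ├─┴─┬─────┘ │ ╵ │
│   │ │   │ │↓│↱ ↓│↱ → → ↑│↳ ↑│
├─╴ │ └─╴ │ │ │ ╷ │ ┌─────┴───┤
│   │     │ │↓│↑│↓│↑│         │
│ ╶─┴─────┘ │ ╵ │ ╵ └─╴ ┌───╴ │
│           │↳ ↑│↳ ↑    │     │
└───────────┴───┴───────┴─────┘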